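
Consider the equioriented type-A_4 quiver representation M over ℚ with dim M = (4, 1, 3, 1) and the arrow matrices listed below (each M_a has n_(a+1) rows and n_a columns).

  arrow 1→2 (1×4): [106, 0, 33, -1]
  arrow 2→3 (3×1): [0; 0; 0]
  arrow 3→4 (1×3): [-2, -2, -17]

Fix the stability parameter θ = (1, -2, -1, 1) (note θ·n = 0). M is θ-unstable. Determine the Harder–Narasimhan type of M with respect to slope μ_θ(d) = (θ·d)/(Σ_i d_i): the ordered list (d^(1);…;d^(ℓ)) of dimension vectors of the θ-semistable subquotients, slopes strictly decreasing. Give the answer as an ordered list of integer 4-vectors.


Barcode: M ≅ I[1,1]^3, I[1,2], I[3,3]^2, I[3,4]. HN layers by μ_θ (3 steps, strictly decreasing):
  μ^(1)=1; μ^(2)=-1/2; μ^(3)=-1

((3, 0, 0, 1); (1, 1, 0, 0); (0, 0, 3, 0))


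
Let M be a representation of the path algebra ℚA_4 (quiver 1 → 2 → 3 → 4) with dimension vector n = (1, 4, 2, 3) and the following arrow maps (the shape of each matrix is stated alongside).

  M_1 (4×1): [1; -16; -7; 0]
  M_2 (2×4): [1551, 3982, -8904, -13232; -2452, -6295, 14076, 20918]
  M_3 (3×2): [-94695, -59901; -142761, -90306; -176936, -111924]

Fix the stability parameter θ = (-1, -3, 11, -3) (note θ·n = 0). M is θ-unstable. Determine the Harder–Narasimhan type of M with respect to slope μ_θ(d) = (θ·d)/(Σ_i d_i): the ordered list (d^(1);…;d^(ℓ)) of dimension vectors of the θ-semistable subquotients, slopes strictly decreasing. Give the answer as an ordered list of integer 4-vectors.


Via rank(M_{q-1}∘⋯∘M_p): M ≅ I[1,4], I[2,2]^2, I[2,4], I[4,4].
μ_θ-semistable layers: μ^(1)=4; μ^(2)=-2; μ^(3)=-3

((0, 0, 2, 2); (1, 1, 0, 0); (0, 3, 0, 1))


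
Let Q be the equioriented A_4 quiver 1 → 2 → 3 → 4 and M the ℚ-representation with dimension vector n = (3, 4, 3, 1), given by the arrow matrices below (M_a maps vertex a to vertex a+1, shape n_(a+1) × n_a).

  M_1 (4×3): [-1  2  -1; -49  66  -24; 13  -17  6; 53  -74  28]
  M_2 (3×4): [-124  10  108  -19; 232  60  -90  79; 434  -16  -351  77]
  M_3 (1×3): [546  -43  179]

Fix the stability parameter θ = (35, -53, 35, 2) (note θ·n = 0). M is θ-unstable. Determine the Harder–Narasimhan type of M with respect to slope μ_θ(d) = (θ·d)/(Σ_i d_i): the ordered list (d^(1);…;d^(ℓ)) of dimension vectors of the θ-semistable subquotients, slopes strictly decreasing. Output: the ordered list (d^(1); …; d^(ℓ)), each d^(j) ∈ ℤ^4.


Via rank(M_{q-1}∘⋯∘M_p): M ≅ I[1,2], I[1,3], I[1,4], I[2,3].
μ_θ-semistable layers: μ^(1)=35; μ^(2)=37/2; μ^(3)=-9; μ^(4)=-53

((0, 0, 2, 0); (0, 0, 1, 1); (3, 3, 0, 0); (0, 1, 0, 0))


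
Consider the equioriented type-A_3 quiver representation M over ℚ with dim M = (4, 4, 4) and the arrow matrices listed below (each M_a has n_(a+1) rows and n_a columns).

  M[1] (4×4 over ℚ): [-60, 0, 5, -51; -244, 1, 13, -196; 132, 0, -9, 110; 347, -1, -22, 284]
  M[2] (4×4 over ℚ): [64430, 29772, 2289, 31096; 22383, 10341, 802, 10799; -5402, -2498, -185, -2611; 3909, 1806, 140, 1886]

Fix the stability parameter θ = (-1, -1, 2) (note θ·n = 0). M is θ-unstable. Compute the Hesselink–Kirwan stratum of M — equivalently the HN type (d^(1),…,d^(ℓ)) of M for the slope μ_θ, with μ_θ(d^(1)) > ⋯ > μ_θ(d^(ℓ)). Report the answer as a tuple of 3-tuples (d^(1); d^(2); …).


Via rank(M_{q-1}∘⋯∘M_p): M ≅ I[1,3]^4.
μ_θ-semistable layers: μ^(1)=2; μ^(2)=-1

((0, 0, 4); (4, 4, 0))


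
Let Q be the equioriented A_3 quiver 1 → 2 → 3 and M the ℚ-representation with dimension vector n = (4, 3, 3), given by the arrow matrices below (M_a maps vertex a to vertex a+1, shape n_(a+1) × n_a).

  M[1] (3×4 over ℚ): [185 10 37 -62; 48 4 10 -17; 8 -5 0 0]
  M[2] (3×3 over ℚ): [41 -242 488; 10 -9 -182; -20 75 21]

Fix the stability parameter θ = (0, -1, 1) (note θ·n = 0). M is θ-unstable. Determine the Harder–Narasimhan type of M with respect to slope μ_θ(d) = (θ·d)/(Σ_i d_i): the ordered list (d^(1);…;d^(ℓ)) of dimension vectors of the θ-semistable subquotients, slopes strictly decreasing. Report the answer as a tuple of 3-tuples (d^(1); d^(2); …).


Interval decomposition of M: I[1,1], I[1,3]^3.
HN type (ℓ=3): μ^(1)=1; μ^(2)=0; μ^(3)=-1/2

((0, 0, 3); (1, 0, 0); (3, 3, 0))


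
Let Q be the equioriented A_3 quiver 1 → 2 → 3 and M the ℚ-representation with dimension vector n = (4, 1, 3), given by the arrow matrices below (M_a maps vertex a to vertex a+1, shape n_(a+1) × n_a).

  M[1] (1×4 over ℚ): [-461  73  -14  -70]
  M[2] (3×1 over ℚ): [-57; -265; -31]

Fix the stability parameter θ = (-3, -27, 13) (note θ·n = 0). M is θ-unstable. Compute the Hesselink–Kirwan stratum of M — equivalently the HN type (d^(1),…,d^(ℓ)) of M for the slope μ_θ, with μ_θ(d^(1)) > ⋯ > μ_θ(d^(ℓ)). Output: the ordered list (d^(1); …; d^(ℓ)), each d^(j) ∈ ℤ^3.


Via rank(M_{q-1}∘⋯∘M_p): M ≅ I[1,1]^3, I[1,3], I[3,3]^2.
μ_θ-semistable layers: μ^(1)=13; μ^(2)=-3; μ^(3)=-15

((0, 0, 3); (3, 0, 0); (1, 1, 0))


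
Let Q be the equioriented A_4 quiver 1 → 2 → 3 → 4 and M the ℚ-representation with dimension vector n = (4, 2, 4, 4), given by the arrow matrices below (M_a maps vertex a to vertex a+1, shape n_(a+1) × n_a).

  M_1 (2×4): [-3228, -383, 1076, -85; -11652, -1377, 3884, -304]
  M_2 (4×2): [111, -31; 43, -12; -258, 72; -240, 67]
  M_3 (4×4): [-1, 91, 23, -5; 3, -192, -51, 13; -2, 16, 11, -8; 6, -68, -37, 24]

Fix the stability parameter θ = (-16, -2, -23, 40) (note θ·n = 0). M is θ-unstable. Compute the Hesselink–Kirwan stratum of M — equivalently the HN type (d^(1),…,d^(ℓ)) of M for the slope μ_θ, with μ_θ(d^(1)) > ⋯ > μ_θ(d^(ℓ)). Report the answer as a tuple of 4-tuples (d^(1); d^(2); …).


Barcode: M ≅ I[1,1]^2, I[1,4]^2, I[3,3], I[3,4], I[4,4]. HN layers by μ_θ (4 steps, strictly decreasing):
  μ^(1)=40; μ^(2)=-25/2; μ^(3)=-16; μ^(4)=-23

((0, 0, 0, 4); (0, 2, 2, 0); (4, 0, 0, 0); (0, 0, 2, 0))


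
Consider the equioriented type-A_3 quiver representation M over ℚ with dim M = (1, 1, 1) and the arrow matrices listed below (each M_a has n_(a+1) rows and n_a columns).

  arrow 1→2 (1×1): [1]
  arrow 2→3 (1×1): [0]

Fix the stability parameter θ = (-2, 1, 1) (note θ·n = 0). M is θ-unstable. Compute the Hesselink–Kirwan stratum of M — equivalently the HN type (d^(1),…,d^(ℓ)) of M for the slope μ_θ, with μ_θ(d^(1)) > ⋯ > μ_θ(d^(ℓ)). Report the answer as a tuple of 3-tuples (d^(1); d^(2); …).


Barcode: M ≅ I[1,2], I[3,3]. HN layers by μ_θ (2 steps, strictly decreasing):
  μ^(1)=1; μ^(2)=-2

((0, 1, 1); (1, 0, 0))


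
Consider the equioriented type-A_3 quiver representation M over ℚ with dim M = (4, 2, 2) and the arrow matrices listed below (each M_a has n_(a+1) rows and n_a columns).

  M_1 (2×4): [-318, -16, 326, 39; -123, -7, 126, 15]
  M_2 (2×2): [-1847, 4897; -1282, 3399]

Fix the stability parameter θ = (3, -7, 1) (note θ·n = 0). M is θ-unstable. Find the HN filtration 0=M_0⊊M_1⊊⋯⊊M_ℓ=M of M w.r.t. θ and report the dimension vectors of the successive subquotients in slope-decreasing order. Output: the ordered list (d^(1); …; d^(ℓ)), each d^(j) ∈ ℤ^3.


Via rank(M_{q-1}∘⋯∘M_p): M ≅ I[1,1]^2, I[1,3]^2.
μ_θ-semistable layers: μ^(1)=3; μ^(2)=1; μ^(3)=-2

((2, 0, 0); (0, 0, 2); (2, 2, 0))


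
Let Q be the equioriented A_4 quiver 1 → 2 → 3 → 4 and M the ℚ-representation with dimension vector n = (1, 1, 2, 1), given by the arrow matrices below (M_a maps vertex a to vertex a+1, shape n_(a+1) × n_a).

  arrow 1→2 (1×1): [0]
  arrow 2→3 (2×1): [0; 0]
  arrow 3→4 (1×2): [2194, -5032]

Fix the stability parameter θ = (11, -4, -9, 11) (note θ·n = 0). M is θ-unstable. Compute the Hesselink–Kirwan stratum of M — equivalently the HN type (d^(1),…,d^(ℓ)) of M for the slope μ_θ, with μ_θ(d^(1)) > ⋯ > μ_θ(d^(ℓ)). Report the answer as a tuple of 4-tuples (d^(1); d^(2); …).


Interval decomposition of M: I[1,1], I[2,2], I[3,3], I[3,4].
HN type (ℓ=3): μ^(1)=11; μ^(2)=-4; μ^(3)=-9

((1, 0, 0, 1); (0, 1, 0, 0); (0, 0, 2, 0))


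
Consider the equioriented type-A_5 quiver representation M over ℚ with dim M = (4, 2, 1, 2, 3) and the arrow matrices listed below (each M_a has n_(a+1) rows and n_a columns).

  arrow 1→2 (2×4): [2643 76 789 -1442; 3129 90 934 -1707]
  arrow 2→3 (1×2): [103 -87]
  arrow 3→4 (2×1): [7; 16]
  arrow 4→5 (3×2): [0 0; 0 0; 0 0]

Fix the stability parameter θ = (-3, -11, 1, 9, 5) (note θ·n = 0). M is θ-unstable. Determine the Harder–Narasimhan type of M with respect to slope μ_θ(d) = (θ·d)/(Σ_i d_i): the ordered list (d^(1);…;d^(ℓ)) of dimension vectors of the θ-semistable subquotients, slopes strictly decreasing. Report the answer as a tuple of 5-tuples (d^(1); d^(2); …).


Barcode: M ≅ I[1,1]^2, I[1,2], I[1,4], I[4,4], I[5,5]^3. HN layers by μ_θ (5 steps, strictly decreasing):
  μ^(1)=9; μ^(2)=5; μ^(3)=1; μ^(4)=-3; μ^(5)=-7

((0, 0, 0, 2, 0); (0, 0, 0, 0, 3); (0, 0, 1, 0, 0); (2, 0, 0, 0, 0); (2, 2, 0, 0, 0))


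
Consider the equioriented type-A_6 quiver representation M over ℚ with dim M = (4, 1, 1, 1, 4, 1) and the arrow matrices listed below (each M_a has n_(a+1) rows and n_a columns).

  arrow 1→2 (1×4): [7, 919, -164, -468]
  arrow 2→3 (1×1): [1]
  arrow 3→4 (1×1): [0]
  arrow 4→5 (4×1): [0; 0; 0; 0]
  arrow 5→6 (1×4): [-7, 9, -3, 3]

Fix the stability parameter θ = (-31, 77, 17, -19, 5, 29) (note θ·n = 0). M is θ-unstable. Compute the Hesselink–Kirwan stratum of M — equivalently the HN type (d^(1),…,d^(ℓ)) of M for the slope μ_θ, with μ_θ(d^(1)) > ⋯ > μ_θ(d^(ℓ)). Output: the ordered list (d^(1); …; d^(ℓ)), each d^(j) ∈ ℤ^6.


Interval decomposition of M: I[1,1]^3, I[1,3], I[4,4], I[5,5]^3, I[5,6].
HN type (ℓ=5): μ^(1)=47; μ^(2)=29; μ^(3)=5; μ^(4)=-19; μ^(5)=-31

((0, 1, 1, 0, 0, 0); (0, 0, 0, 0, 0, 1); (0, 0, 0, 0, 4, 0); (0, 0, 0, 1, 0, 0); (4, 0, 0, 0, 0, 0))


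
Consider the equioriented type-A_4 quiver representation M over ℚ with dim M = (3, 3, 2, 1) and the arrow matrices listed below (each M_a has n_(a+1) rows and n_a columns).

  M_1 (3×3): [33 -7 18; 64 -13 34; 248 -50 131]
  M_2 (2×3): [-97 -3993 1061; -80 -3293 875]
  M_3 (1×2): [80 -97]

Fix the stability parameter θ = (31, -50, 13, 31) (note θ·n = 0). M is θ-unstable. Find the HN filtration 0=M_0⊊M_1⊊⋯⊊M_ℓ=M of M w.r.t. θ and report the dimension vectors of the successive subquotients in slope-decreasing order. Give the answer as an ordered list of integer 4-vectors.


Via rank(M_{q-1}∘⋯∘M_p): M ≅ I[1,2], I[1,3], I[1,4].
μ_θ-semistable layers: μ^(1)=31; μ^(2)=13; μ^(3)=-19/2

((0, 0, 0, 1); (0, 0, 2, 0); (3, 3, 0, 0))


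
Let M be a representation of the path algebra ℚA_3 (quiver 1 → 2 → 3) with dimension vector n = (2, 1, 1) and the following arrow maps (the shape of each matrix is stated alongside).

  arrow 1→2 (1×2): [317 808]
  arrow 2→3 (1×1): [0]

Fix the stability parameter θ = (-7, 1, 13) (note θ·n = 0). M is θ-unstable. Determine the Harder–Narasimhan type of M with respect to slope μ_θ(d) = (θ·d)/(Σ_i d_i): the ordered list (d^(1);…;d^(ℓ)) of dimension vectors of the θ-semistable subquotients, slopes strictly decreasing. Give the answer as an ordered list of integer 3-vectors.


Interval decomposition of M: I[1,1], I[1,2], I[3,3].
HN type (ℓ=3): μ^(1)=13; μ^(2)=1; μ^(3)=-7

((0, 0, 1); (0, 1, 0); (2, 0, 0))


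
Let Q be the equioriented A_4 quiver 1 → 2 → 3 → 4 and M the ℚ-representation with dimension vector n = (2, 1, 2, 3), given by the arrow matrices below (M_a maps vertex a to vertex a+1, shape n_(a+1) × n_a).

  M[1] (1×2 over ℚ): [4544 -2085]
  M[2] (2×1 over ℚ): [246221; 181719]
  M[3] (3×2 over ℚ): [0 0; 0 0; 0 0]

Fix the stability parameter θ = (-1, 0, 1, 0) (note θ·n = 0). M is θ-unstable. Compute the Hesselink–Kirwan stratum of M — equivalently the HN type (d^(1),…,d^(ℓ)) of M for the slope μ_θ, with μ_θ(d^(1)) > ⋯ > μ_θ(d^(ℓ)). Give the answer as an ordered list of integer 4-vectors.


Interval decomposition of M: I[1,1], I[1,3], I[3,3], I[4,4]^3.
HN type (ℓ=3): μ^(1)=1; μ^(2)=0; μ^(3)=-1

((0, 0, 2, 0); (0, 1, 0, 3); (2, 0, 0, 0))


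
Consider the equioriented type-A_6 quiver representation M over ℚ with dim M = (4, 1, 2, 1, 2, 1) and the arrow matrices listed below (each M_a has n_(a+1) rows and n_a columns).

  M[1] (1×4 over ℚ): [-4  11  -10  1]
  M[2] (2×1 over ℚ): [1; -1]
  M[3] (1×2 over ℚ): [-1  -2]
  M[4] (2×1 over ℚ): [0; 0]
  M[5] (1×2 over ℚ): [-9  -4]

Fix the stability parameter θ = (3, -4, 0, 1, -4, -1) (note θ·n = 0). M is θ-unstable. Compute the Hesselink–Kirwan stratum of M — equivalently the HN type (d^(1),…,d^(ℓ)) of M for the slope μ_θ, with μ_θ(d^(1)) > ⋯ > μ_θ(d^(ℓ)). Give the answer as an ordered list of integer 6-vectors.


Interval decomposition of M: I[1,1]^3, I[1,4], I[3,3], I[5,5], I[5,6].
HN type (ℓ=6): μ^(1)=3; μ^(2)=1; μ^(3)=0; μ^(4)=-1/2; μ^(5)=-1; μ^(6)=-4

((3, 0, 0, 0, 0, 0); (0, 0, 0, 1, 0, 0); (0, 0, 2, 0, 0, 0); (1, 1, 0, 0, 0, 0); (0, 0, 0, 0, 0, 1); (0, 0, 0, 0, 2, 0))


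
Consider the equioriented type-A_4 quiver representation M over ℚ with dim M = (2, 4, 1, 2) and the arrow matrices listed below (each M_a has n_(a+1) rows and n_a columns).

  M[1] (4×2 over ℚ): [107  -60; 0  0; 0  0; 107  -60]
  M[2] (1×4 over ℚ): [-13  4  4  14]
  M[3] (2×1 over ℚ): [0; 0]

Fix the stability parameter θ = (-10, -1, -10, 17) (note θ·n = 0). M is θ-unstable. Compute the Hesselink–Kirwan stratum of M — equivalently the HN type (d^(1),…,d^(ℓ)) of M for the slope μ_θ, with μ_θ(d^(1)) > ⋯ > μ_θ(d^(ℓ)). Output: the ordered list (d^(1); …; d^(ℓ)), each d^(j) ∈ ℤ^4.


Interval decomposition of M: I[1,1], I[1,3], I[2,2]^3, I[4,4]^2.
HN type (ℓ=4): μ^(1)=17; μ^(2)=-1; μ^(3)=-11/2; μ^(4)=-10

((0, 0, 0, 2); (0, 3, 0, 0); (0, 1, 1, 0); (2, 0, 0, 0))


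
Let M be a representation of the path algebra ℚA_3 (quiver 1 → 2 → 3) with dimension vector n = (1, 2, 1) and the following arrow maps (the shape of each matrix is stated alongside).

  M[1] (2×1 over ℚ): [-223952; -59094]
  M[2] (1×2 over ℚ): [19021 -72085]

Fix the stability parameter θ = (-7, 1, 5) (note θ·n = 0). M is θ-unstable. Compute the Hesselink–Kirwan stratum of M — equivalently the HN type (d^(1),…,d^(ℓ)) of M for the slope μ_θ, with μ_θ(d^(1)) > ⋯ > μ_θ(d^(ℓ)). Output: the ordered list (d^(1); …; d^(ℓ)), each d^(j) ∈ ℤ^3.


Interval decomposition of M: I[1,3], I[2,2].
HN type (ℓ=3): μ^(1)=5; μ^(2)=1; μ^(3)=-7

((0, 0, 1); (0, 2, 0); (1, 0, 0))


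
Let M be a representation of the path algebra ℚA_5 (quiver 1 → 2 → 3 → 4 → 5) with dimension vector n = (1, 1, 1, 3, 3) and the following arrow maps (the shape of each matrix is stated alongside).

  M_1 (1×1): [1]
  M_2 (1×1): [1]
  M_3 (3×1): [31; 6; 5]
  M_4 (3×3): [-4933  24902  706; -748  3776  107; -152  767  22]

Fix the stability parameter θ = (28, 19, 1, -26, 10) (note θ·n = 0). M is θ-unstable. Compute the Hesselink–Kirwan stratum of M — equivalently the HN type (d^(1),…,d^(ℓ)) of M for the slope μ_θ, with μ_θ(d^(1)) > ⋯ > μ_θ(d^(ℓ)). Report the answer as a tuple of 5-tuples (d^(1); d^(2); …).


Barcode: M ≅ I[1,5], I[4,5]^2. HN layers by μ_θ (3 steps, strictly decreasing):
  μ^(1)=10; μ^(2)=11/2; μ^(3)=-26

((0, 0, 0, 0, 3); (1, 1, 1, 1, 0); (0, 0, 0, 2, 0))


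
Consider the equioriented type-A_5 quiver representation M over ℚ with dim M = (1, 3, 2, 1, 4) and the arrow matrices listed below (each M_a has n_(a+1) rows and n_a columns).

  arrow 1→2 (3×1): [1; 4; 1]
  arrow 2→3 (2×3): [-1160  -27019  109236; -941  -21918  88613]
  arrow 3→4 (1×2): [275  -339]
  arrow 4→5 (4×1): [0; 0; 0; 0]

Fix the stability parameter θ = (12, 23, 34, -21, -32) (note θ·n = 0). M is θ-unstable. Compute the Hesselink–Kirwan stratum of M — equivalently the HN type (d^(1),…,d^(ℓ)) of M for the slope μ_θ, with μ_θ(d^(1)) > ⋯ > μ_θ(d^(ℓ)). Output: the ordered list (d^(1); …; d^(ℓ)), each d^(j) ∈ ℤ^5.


Interval decomposition of M: I[1,2], I[2,3], I[2,4], I[5,5]^4.
HN type (ℓ=4): μ^(1)=34; μ^(2)=23; μ^(3)=12; μ^(4)=-32

((0, 0, 1, 0, 0); (0, 2, 0, 0, 0); (1, 1, 1, 1, 0); (0, 0, 0, 0, 4))


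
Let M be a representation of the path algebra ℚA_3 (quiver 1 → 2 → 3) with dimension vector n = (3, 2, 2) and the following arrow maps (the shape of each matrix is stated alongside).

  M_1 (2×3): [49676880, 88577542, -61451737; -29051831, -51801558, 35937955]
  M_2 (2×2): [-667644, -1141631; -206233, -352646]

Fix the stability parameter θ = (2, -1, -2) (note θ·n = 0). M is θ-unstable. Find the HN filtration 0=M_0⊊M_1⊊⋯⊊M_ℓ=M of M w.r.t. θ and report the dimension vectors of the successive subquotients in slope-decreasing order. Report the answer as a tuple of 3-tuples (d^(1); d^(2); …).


Via rank(M_{q-1}∘⋯∘M_p): M ≅ I[1,1], I[1,3]^2.
μ_θ-semistable layers: μ^(1)=2; μ^(2)=-1/3

((1, 0, 0); (2, 2, 2))


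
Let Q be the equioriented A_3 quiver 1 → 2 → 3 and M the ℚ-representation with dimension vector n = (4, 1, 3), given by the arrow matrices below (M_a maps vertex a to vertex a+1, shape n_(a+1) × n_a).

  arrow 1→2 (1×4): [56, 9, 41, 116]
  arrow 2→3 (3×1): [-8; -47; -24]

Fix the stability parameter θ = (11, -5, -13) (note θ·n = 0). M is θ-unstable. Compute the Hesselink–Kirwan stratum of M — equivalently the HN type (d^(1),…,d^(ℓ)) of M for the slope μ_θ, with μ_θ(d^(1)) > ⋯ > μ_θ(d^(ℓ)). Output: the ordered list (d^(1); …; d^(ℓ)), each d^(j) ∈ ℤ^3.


Barcode: M ≅ I[1,1]^3, I[1,3], I[3,3]^2. HN layers by μ_θ (3 steps, strictly decreasing):
  μ^(1)=11; μ^(2)=-7/3; μ^(3)=-13

((3, 0, 0); (1, 1, 1); (0, 0, 2))


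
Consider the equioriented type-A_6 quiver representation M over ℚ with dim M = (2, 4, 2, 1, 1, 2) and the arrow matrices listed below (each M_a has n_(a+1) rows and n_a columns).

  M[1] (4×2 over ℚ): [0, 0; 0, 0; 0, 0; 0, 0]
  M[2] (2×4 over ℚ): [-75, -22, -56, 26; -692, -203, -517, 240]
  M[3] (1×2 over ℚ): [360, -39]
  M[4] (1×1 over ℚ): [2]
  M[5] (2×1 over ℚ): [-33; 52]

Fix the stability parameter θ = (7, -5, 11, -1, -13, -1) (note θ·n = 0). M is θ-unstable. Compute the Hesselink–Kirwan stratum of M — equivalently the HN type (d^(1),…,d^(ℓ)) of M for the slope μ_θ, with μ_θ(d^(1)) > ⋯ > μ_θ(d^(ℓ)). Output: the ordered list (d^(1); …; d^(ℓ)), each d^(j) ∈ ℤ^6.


Barcode: M ≅ I[1,1]^2, I[2,2]^2, I[2,3], I[2,6], I[6,6]. HN layers by μ_θ (4 steps, strictly decreasing):
  μ^(1)=11; μ^(2)=7; μ^(3)=-1; μ^(4)=-5

((0, 0, 1, 0, 0, 0); (2, 0, 0, 0, 0, 0); (0, 0, 1, 1, 1, 2); (0, 4, 0, 0, 0, 0))


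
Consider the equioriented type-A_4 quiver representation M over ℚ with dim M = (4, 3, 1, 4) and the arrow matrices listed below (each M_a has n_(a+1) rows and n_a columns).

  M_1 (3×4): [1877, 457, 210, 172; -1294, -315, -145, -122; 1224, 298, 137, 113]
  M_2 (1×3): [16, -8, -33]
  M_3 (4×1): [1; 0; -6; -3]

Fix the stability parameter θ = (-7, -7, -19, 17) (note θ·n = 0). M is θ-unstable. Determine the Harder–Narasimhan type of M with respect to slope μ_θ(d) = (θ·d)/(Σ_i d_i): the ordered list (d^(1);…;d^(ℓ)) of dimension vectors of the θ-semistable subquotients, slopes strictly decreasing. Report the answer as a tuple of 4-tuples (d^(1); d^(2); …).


Barcode: M ≅ I[1,1], I[1,2]^2, I[1,4], I[4,4]^3. HN layers by μ_θ (3 steps, strictly decreasing):
  μ^(1)=17; μ^(2)=-7; μ^(3)=-11

((0, 0, 0, 4); (3, 2, 0, 0); (1, 1, 1, 0))


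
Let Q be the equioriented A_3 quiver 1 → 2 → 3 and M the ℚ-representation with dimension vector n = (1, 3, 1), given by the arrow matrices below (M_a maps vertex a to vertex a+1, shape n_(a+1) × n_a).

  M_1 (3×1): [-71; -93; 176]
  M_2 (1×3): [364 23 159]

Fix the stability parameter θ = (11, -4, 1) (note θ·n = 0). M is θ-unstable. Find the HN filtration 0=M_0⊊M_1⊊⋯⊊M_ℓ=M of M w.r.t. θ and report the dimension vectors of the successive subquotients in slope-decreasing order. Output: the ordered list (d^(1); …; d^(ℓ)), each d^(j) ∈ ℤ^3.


Interval decomposition of M: I[1,3], I[2,2]^2.
HN type (ℓ=2): μ^(1)=8/3; μ^(2)=-4

((1, 1, 1); (0, 2, 0))


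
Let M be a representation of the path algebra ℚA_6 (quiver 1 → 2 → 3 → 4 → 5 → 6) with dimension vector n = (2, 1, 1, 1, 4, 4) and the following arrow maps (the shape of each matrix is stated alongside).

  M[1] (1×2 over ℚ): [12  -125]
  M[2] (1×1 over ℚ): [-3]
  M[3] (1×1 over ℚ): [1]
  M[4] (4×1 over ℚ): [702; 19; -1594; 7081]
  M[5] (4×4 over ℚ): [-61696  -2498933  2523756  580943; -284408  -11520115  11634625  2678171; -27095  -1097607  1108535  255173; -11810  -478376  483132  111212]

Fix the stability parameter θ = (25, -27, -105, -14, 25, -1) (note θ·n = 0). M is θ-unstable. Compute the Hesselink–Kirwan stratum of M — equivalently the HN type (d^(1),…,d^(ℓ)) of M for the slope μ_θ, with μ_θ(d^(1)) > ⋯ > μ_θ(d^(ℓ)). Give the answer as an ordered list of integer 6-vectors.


Via rank(M_{q-1}∘⋯∘M_p): M ≅ I[1,1], I[1,5], I[5,6]^3, I[6,6].
μ_θ-semistable layers: μ^(1)=25; μ^(2)=12; μ^(3)=-1; μ^(4)=-14; μ^(5)=-107/3

((1, 0, 0, 0, 1, 0); (0, 0, 0, 0, 3, 3); (0, 0, 0, 0, 0, 1); (0, 0, 0, 1, 0, 0); (1, 1, 1, 0, 0, 0))


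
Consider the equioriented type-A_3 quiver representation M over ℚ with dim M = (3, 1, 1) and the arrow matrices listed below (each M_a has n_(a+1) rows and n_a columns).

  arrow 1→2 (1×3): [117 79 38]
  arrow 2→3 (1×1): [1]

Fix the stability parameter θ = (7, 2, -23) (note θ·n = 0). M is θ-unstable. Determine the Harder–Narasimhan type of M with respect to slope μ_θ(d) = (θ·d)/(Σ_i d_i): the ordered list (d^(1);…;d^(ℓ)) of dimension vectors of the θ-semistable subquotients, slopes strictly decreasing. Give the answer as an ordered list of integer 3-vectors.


Interval decomposition of M: I[1,1]^2, I[1,3].
HN type (ℓ=2): μ^(1)=7; μ^(2)=-14/3

((2, 0, 0); (1, 1, 1))


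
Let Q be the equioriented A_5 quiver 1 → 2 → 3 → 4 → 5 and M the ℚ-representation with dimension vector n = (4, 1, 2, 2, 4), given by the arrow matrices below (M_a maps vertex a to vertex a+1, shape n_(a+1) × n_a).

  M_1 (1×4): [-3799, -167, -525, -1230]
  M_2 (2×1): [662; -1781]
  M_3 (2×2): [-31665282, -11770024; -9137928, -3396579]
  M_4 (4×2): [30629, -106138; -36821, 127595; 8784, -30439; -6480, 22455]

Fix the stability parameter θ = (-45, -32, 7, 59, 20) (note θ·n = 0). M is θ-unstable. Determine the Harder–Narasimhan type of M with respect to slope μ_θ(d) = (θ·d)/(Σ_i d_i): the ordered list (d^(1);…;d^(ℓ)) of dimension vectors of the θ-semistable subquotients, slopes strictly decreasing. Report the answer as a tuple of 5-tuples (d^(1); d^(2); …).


Via rank(M_{q-1}∘⋯∘M_p): M ≅ I[1,1]^3, I[1,5], I[3,5], I[5,5]^2.
μ_θ-semistable layers: μ^(1)=79/2; μ^(2)=20; μ^(3)=7; μ^(4)=-32; μ^(5)=-45

((0, 0, 0, 2, 2); (0, 0, 0, 0, 2); (0, 0, 2, 0, 0); (0, 1, 0, 0, 0); (4, 0, 0, 0, 0))


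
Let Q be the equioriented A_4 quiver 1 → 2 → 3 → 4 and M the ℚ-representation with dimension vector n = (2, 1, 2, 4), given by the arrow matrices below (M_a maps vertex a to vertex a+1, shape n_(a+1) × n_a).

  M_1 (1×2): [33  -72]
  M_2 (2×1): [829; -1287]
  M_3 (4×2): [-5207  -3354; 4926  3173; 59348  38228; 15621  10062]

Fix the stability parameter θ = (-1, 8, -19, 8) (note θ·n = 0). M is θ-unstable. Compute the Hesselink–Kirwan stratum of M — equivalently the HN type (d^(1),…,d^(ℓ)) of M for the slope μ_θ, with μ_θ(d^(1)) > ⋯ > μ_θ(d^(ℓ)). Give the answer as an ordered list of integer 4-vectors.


Barcode: M ≅ I[1,1], I[1,4], I[3,4], I[4,4]^2. HN layers by μ_θ (4 steps, strictly decreasing):
  μ^(1)=8; μ^(2)=-1; μ^(3)=-4; μ^(4)=-19

((0, 0, 0, 4); (1, 0, 0, 0); (1, 1, 1, 0); (0, 0, 1, 0))


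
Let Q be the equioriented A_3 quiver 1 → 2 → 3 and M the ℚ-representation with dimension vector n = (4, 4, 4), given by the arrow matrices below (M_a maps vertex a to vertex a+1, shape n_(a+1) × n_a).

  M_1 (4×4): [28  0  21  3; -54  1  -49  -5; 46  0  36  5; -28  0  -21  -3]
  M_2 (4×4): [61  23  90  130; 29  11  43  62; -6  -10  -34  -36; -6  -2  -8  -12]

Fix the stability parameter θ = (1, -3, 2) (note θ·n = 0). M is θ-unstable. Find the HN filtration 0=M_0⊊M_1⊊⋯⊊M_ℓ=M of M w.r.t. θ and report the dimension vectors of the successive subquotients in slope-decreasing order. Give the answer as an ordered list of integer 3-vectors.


Via rank(M_{q-1}∘⋯∘M_p): M ≅ I[1,1], I[1,2], I[1,3]^2, I[2,2], I[3,3]^2.
μ_θ-semistable layers: μ^(1)=2; μ^(2)=1; μ^(3)=-1; μ^(4)=-3

((0, 0, 4); (1, 0, 0); (3, 3, 0); (0, 1, 0))


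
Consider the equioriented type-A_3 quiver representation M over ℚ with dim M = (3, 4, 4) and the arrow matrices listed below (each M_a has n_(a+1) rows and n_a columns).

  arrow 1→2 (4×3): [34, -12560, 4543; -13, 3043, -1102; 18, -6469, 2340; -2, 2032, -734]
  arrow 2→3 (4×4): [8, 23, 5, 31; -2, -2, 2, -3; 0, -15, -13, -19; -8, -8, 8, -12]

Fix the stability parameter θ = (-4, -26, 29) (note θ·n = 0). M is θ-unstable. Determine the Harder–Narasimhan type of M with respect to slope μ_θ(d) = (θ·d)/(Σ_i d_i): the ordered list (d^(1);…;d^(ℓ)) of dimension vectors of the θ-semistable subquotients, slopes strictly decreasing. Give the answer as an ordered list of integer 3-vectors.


Barcode: M ≅ I[1,2]^2, I[1,3], I[2,3], I[3,3]^2. HN layers by μ_θ (3 steps, strictly decreasing):
  μ^(1)=29; μ^(2)=-15; μ^(3)=-26

((0, 0, 4); (3, 3, 0); (0, 1, 0))


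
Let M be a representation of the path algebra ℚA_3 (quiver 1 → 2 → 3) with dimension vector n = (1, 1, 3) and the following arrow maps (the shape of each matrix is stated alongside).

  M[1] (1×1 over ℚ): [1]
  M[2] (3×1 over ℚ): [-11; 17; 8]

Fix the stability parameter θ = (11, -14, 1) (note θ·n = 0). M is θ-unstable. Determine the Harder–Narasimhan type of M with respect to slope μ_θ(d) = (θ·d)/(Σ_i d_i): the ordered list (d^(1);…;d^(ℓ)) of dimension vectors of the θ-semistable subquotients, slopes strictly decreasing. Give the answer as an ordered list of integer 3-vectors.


Barcode: M ≅ I[1,3], I[3,3]^2. HN layers by μ_θ (2 steps, strictly decreasing):
  μ^(1)=1; μ^(2)=-3/2

((0, 0, 3); (1, 1, 0))


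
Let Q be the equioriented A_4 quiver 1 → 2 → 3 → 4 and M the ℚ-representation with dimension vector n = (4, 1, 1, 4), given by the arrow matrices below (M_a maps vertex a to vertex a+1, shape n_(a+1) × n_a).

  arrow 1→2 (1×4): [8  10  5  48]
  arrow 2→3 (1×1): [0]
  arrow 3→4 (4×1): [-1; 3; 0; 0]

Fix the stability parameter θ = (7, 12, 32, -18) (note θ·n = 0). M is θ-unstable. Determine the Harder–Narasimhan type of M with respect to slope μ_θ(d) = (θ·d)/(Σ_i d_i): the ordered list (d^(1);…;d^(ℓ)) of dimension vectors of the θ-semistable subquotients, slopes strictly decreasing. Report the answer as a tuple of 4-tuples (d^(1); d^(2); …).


Interval decomposition of M: I[1,1]^3, I[1,2], I[3,4], I[4,4]^3.
HN type (ℓ=3): μ^(1)=12; μ^(2)=7; μ^(3)=-18

((0, 1, 0, 0); (4, 0, 1, 1); (0, 0, 0, 3))


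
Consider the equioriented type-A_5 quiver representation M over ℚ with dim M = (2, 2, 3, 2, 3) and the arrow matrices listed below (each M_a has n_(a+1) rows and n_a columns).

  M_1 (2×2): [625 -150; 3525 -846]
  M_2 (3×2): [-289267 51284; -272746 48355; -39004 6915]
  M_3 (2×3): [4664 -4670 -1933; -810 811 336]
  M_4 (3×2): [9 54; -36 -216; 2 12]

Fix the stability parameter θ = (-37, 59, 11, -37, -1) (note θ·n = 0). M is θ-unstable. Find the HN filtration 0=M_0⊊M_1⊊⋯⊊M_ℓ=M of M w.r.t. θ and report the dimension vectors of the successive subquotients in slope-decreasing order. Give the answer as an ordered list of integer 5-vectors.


Via rank(M_{q-1}∘⋯∘M_p): M ≅ I[1,1], I[1,5], I[2,3], I[3,4], I[5,5]^2.
μ_θ-semistable layers: μ^(1)=35; μ^(2)=8; μ^(3)=-1; μ^(4)=-13; μ^(5)=-37

((0, 1, 1, 0, 0); (0, 1, 1, 1, 1); (0, 0, 0, 0, 2); (0, 0, 1, 1, 0); (2, 0, 0, 0, 0))


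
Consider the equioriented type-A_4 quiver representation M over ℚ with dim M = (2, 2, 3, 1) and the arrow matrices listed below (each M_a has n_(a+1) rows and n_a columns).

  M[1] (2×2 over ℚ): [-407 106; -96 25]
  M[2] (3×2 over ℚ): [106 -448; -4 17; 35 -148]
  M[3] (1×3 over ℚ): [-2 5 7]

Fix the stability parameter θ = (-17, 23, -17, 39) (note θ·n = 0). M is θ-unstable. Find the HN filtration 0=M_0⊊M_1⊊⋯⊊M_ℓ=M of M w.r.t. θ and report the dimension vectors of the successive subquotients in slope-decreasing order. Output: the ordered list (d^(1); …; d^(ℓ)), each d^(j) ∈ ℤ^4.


Interval decomposition of M: I[1,3], I[1,4], I[3,3].
HN type (ℓ=3): μ^(1)=39; μ^(2)=3; μ^(3)=-17

((0, 0, 0, 1); (0, 2, 2, 0); (2, 0, 1, 0))


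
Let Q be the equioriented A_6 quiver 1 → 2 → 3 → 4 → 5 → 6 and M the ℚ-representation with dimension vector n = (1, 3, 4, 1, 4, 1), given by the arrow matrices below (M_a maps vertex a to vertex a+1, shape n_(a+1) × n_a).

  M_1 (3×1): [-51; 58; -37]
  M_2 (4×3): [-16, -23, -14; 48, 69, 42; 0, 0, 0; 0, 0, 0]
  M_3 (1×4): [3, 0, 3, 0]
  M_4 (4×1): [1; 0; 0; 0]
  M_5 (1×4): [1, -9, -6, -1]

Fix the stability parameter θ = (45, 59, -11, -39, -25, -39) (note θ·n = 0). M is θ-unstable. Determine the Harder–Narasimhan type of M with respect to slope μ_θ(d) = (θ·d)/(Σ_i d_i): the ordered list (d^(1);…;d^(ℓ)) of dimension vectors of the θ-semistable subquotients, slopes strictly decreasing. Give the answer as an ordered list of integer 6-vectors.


Via rank(M_{q-1}∘⋯∘M_p): M ≅ I[1,2], I[2,2], I[2,6], I[3,3]^3, I[5,5]^3.
μ_θ-semistable layers: μ^(1)=59; μ^(2)=45; μ^(3)=-11; μ^(4)=-25

((0, 2, 0, 0, 0, 0); (1, 0, 0, 0, 0, 0); (0, 1, 4, 1, 1, 1); (0, 0, 0, 0, 3, 0))


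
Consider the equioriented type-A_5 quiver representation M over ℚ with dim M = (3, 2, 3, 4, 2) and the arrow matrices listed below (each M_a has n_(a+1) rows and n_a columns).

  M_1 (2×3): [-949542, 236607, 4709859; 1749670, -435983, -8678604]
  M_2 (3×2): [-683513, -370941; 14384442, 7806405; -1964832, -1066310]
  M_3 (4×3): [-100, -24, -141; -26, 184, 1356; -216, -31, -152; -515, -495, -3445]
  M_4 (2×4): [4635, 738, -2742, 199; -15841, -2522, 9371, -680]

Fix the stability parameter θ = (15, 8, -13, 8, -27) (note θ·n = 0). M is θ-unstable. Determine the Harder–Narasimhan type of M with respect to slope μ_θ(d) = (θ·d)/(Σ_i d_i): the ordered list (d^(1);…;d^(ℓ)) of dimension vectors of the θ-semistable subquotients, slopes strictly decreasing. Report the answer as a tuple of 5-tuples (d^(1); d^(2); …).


Barcode: M ≅ I[1,1], I[1,5]^2, I[3,4], I[4,4]. HN layers by μ_θ (4 steps, strictly decreasing):
  μ^(1)=15; μ^(2)=8; μ^(3)=-9/5; μ^(4)=-13

((1, 0, 0, 0, 0); (0, 0, 0, 2, 0); (2, 2, 2, 2, 2); (0, 0, 1, 0, 0))


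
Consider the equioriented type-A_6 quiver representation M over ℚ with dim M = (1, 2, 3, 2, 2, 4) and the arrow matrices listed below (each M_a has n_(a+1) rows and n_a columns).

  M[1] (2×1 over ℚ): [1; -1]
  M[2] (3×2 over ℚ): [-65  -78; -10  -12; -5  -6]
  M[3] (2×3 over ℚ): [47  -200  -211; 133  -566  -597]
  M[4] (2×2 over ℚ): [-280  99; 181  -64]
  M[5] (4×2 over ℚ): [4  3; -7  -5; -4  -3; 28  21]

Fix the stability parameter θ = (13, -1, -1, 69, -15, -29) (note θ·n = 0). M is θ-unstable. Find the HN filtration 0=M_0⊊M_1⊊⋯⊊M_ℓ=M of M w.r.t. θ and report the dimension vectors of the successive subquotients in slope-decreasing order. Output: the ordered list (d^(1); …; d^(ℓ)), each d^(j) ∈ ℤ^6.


Barcode: M ≅ I[1,3], I[2,2], I[3,6]^2, I[6,6]^2. HN layers by μ_θ (4 steps, strictly decreasing):
  μ^(1)=25/3; μ^(2)=11/3; μ^(3)=-1; μ^(4)=-29

((0, 0, 0, 2, 2, 2); (1, 1, 1, 0, 0, 0); (0, 1, 2, 0, 0, 0); (0, 0, 0, 0, 0, 2))


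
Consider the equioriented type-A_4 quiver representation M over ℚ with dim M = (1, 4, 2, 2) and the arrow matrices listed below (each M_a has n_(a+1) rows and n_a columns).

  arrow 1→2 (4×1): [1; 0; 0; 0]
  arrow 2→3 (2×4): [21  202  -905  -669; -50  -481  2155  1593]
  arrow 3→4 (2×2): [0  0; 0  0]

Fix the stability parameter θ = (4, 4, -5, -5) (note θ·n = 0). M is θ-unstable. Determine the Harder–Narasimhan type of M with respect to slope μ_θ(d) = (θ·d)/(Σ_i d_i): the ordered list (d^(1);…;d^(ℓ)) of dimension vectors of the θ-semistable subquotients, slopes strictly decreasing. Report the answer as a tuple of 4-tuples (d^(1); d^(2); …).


Interval decomposition of M: I[1,3], I[2,2]^2, I[2,3], I[4,4]^2.
HN type (ℓ=4): μ^(1)=4; μ^(2)=1; μ^(3)=-1/2; μ^(4)=-5

((0, 2, 0, 0); (1, 1, 1, 0); (0, 1, 1, 0); (0, 0, 0, 2))


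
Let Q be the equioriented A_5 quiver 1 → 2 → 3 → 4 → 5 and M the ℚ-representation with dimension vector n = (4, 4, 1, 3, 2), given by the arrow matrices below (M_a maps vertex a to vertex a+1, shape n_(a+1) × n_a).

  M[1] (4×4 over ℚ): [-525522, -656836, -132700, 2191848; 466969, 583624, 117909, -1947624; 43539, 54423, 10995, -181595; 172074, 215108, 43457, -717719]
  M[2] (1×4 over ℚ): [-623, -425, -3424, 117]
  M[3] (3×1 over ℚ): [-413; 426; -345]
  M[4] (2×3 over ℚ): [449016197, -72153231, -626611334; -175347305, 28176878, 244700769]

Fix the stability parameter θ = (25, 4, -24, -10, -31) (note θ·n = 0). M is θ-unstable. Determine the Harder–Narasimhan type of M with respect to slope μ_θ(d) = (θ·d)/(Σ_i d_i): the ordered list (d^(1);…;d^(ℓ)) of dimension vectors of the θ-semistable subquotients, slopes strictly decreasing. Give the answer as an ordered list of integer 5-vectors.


Interval decomposition of M: I[1,2]^3, I[1,5], I[4,4], I[4,5].
HN type (ℓ=4): μ^(1)=29/2; μ^(2)=-36/5; μ^(3)=-10; μ^(4)=-41/2

((3, 3, 0, 0, 0); (1, 1, 1, 1, 1); (0, 0, 0, 1, 0); (0, 0, 0, 1, 1))


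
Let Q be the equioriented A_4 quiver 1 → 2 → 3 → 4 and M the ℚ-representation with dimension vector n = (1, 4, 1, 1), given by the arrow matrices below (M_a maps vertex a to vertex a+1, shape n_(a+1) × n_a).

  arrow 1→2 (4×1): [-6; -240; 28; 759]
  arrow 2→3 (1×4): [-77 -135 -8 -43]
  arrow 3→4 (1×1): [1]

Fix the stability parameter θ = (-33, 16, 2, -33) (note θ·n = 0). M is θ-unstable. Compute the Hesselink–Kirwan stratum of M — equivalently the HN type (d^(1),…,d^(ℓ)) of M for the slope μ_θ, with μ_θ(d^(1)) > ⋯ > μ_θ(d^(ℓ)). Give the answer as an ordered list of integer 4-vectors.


Via rank(M_{q-1}∘⋯∘M_p): M ≅ I[1,4], I[2,2]^3.
μ_θ-semistable layers: μ^(1)=16; μ^(2)=-5; μ^(3)=-33

((0, 3, 0, 0); (0, 1, 1, 1); (1, 0, 0, 0))


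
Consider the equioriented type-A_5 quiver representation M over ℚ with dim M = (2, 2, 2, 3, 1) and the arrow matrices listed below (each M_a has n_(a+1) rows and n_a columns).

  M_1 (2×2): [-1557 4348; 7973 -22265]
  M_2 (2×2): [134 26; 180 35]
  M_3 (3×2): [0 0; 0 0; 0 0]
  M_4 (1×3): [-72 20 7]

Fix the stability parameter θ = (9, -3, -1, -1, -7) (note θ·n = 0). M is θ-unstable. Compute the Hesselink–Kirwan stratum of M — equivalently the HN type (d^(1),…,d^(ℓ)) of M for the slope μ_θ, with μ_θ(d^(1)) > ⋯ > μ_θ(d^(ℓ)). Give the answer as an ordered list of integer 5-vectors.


Interval decomposition of M: I[1,3]^2, I[4,4]^2, I[4,5].
HN type (ℓ=3): μ^(1)=5/3; μ^(2)=-1; μ^(3)=-4

((2, 2, 2, 0, 0); (0, 0, 0, 2, 0); (0, 0, 0, 1, 1))


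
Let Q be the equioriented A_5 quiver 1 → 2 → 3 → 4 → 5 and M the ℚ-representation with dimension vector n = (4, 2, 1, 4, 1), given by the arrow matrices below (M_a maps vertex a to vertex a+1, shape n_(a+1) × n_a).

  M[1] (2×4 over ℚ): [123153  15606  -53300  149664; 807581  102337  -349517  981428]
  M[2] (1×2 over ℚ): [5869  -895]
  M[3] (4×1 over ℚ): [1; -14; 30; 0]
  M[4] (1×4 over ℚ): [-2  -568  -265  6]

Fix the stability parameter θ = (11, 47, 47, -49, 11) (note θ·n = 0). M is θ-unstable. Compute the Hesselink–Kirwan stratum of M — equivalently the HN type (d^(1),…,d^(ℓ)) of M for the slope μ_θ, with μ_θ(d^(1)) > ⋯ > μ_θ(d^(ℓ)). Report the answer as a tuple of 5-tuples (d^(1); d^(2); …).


Via rank(M_{q-1}∘⋯∘M_p): M ≅ I[1,1]^2, I[1,2], I[1,4], I[4,4]^2, I[4,5].
μ_θ-semistable layers: μ^(1)=47; μ^(2)=15; μ^(3)=11; μ^(4)=-49

((0, 1, 0, 0, 0); (0, 1, 1, 1, 0); (4, 0, 0, 0, 1); (0, 0, 0, 3, 0))


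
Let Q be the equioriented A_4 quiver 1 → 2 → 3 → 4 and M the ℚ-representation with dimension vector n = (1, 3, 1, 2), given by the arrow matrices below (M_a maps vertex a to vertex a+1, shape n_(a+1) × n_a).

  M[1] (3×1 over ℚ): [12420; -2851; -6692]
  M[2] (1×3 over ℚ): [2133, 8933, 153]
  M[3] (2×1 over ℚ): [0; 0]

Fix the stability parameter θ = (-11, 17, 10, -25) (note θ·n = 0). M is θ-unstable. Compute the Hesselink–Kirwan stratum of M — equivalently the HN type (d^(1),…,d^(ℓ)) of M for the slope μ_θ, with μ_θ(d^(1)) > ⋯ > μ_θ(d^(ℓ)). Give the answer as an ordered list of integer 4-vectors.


Interval decomposition of M: I[1,3], I[2,2]^2, I[4,4]^2.
HN type (ℓ=4): μ^(1)=17; μ^(2)=27/2; μ^(3)=-11; μ^(4)=-25

((0, 2, 0, 0); (0, 1, 1, 0); (1, 0, 0, 0); (0, 0, 0, 2))


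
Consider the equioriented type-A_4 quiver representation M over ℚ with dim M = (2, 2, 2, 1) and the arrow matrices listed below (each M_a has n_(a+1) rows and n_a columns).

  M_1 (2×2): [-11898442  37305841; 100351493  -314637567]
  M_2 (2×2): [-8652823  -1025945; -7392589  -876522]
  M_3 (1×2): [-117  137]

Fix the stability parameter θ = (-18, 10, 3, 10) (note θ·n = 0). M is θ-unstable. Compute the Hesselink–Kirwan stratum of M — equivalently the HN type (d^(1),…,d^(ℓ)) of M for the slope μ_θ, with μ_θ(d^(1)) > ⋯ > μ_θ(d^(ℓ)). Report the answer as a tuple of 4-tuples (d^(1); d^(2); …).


Via rank(M_{q-1}∘⋯∘M_p): M ≅ I[1,3], I[1,4].
μ_θ-semistable layers: μ^(1)=10; μ^(2)=13/2; μ^(3)=-18

((0, 0, 0, 1); (0, 2, 2, 0); (2, 0, 0, 0))


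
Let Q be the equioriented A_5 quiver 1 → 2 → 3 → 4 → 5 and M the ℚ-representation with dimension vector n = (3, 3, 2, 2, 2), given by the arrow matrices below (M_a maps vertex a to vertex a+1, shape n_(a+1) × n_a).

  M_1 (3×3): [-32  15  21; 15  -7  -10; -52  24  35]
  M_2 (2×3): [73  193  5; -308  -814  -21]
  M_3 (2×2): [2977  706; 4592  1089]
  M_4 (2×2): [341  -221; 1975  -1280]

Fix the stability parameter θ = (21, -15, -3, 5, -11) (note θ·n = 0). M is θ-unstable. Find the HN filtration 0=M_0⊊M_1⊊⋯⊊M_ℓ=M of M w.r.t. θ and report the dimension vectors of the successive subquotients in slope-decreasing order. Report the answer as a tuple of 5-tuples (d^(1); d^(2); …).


Barcode: M ≅ I[1,2], I[1,5]^2. HN layers by μ_θ (2 steps, strictly decreasing):
  μ^(1)=3; μ^(2)=-3/5

((1, 1, 0, 0, 0); (2, 2, 2, 2, 2))


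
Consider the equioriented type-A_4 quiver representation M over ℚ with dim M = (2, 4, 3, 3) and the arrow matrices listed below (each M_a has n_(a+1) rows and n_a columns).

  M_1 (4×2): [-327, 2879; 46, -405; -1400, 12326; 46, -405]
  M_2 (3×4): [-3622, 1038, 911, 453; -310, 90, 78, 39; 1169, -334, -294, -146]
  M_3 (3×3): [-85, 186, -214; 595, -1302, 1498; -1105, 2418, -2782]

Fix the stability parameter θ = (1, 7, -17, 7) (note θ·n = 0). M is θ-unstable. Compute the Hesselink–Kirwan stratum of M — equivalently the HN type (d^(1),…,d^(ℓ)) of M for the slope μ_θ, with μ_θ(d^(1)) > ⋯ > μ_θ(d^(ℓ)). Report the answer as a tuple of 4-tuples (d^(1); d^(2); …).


Via rank(M_{q-1}∘⋯∘M_p): M ≅ I[1,3], I[1,4], I[2,2], I[2,3], I[4,4]^2.
μ_θ-semistable layers: μ^(1)=7; μ^(2)=-3; μ^(3)=-5

((0, 1, 0, 3); (2, 2, 2, 0); (0, 1, 1, 0))
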